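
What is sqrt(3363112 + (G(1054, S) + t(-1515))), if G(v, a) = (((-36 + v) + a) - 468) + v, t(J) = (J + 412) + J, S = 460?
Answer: sqrt(3362558) ≈ 1833.7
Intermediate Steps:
t(J) = 412 + 2*J (t(J) = (412 + J) + J = 412 + 2*J)
G(v, a) = -504 + a + 2*v (G(v, a) = ((-36 + a + v) - 468) + v = (-504 + a + v) + v = -504 + a + 2*v)
sqrt(3363112 + (G(1054, S) + t(-1515))) = sqrt(3363112 + ((-504 + 460 + 2*1054) + (412 + 2*(-1515)))) = sqrt(3363112 + ((-504 + 460 + 2108) + (412 - 3030))) = sqrt(3363112 + (2064 - 2618)) = sqrt(3363112 - 554) = sqrt(3362558)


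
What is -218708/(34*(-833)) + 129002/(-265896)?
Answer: 1946428133/268953804 ≈ 7.2370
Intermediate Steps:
-218708/(34*(-833)) + 129002/(-265896) = -218708/(-28322) + 129002*(-1/265896) = -218708*(-1/28322) - 64501/132948 = 15622/2023 - 64501/132948 = 1946428133/268953804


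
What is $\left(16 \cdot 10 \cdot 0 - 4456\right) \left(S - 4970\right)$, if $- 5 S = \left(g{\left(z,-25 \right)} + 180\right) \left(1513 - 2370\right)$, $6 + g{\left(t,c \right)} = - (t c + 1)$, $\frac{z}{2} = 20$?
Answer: $- \frac{4368711416}{5} \approx -8.7374 \cdot 10^{8}$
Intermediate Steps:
$z = 40$ ($z = 2 \cdot 20 = 40$)
$g{\left(t,c \right)} = -7 - c t$ ($g{\left(t,c \right)} = -6 - \left(t c + 1\right) = -6 - \left(c t + 1\right) = -6 - \left(1 + c t\right) = -7 - c t$)
$S = \frac{1005261}{5}$ ($S = - \frac{\left(\left(-7 - \left(-25\right) 40\right) + 180\right) \left(1513 - 2370\right)}{5} = - \frac{\left(\left(-7 + 1000\right) + 180\right) \left(-857\right)}{5} = - \frac{\left(993 + 180\right) \left(-857\right)}{5} = - \frac{1173 \left(-857\right)}{5} = \left(- \frac{1}{5}\right) \left(-1005261\right) = \frac{1005261}{5} \approx 2.0105 \cdot 10^{5}$)
$\left(16 \cdot 10 \cdot 0 - 4456\right) \left(S - 4970\right) = \left(16 \cdot 10 \cdot 0 - 4456\right) \left(\frac{1005261}{5} - 4970\right) = \left(160 \cdot 0 - 4456\right) \frac{980411}{5} = \left(0 - 4456\right) \frac{980411}{5} = \left(-4456\right) \frac{980411}{5} = - \frac{4368711416}{5}$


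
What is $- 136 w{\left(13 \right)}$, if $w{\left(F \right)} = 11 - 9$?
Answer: $-272$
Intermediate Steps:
$w{\left(F \right)} = 2$ ($w{\left(F \right)} = 11 - 9 = 2$)
$- 136 w{\left(13 \right)} = \left(-136\right) 2 = -272$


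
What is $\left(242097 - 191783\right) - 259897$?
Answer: $-209583$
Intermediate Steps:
$\left(242097 - 191783\right) - 259897 = 50314 - 259897 = -209583$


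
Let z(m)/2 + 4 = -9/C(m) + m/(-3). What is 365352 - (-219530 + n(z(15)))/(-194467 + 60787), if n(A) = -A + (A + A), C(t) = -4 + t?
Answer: 268620196957/735240 ≈ 3.6535e+5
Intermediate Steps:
z(m) = -8 - 18/(-4 + m) - 2*m/3 (z(m) = -8 + 2*(-9/(-4 + m) + m/(-3)) = -8 + 2*(-9/(-4 + m) + m*(-1/3)) = -8 + 2*(-9/(-4 + m) - m/3) = -8 + (-18/(-4 + m) - 2*m/3) = -8 - 18/(-4 + m) - 2*m/3)
n(A) = A (n(A) = -A + 2*A = A)
365352 - (-219530 + n(z(15)))/(-194467 + 60787) = 365352 - (-219530 + 2*(21 - 1*15**2 - 8*15)/(3*(-4 + 15)))/(-194467 + 60787) = 365352 - (-219530 + (2/3)*(21 - 1*225 - 120)/11)/(-133680) = 365352 - (-219530 + (2/3)*(1/11)*(21 - 225 - 120))*(-1)/133680 = 365352 - (-219530 + (2/3)*(1/11)*(-324))*(-1)/133680 = 365352 - (-219530 - 216/11)*(-1)/133680 = 365352 - (-2415046)*(-1)/(11*133680) = 365352 - 1*1207523/735240 = 365352 - 1207523/735240 = 268620196957/735240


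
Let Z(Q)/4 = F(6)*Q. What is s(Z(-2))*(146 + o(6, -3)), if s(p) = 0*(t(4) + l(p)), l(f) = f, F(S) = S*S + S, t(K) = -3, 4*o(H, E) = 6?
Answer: 0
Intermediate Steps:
o(H, E) = 3/2 (o(H, E) = (¼)*6 = 3/2)
F(S) = S + S² (F(S) = S² + S = S + S²)
Z(Q) = 168*Q (Z(Q) = 4*((6*(1 + 6))*Q) = 4*((6*7)*Q) = 4*(42*Q) = 168*Q)
s(p) = 0 (s(p) = 0*(-3 + p) = 0)
s(Z(-2))*(146 + o(6, -3)) = 0*(146 + 3/2) = 0*(295/2) = 0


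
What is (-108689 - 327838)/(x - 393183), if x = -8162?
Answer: 62361/57335 ≈ 1.0877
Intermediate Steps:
(-108689 - 327838)/(x - 393183) = (-108689 - 327838)/(-8162 - 393183) = -436527/(-401345) = -436527*(-1/401345) = 62361/57335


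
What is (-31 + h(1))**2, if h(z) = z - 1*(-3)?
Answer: 729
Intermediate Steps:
h(z) = 3 + z (h(z) = z + 3 = 3 + z)
(-31 + h(1))**2 = (-31 + (3 + 1))**2 = (-31 + 4)**2 = (-27)**2 = 729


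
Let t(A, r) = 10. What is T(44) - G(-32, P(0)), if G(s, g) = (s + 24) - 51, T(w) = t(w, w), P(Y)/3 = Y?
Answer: 69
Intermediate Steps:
P(Y) = 3*Y
T(w) = 10
G(s, g) = -27 + s (G(s, g) = (24 + s) - 51 = -27 + s)
T(44) - G(-32, P(0)) = 10 - (-27 - 32) = 10 - 1*(-59) = 10 + 59 = 69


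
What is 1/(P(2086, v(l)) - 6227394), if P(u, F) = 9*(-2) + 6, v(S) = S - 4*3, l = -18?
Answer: -1/6227406 ≈ -1.6058e-7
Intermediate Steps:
v(S) = -12 + S (v(S) = S - 12 = -12 + S)
P(u, F) = -12 (P(u, F) = -18 + 6 = -12)
1/(P(2086, v(l)) - 6227394) = 1/(-12 - 6227394) = 1/(-6227406) = -1/6227406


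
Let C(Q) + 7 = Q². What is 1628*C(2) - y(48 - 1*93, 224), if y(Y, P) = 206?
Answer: -5090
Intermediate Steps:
C(Q) = -7 + Q²
1628*C(2) - y(48 - 1*93, 224) = 1628*(-7 + 2²) - 1*206 = 1628*(-7 + 4) - 206 = 1628*(-3) - 206 = -4884 - 206 = -5090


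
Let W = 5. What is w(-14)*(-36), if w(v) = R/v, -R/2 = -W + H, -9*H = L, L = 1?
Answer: 184/7 ≈ 26.286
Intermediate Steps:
H = -1/9 (H = -1/9*1 = -1/9 ≈ -0.11111)
R = 92/9 (R = -2*(-1*5 - 1/9) = -2*(-5 - 1/9) = -2*(-46/9) = 92/9 ≈ 10.222)
w(v) = 92/(9*v)
w(-14)*(-36) = ((92/9)/(-14))*(-36) = ((92/9)*(-1/14))*(-36) = -46/63*(-36) = 184/7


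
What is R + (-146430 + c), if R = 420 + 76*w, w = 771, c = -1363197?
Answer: -1450611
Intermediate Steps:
R = 59016 (R = 420 + 76*771 = 420 + 58596 = 59016)
R + (-146430 + c) = 59016 + (-146430 - 1363197) = 59016 - 1509627 = -1450611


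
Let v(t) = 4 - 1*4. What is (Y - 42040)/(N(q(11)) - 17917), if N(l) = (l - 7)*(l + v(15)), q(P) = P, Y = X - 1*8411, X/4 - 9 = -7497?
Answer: 80403/17873 ≈ 4.4986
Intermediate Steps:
X = -29952 (X = 36 + 4*(-7497) = 36 - 29988 = -29952)
Y = -38363 (Y = -29952 - 1*8411 = -29952 - 8411 = -38363)
v(t) = 0 (v(t) = 4 - 4 = 0)
N(l) = l*(-7 + l) (N(l) = (l - 7)*(l + 0) = (-7 + l)*l = l*(-7 + l))
(Y - 42040)/(N(q(11)) - 17917) = (-38363 - 42040)/(11*(-7 + 11) - 17917) = -80403/(11*4 - 17917) = -80403/(44 - 17917) = -80403/(-17873) = -80403*(-1/17873) = 80403/17873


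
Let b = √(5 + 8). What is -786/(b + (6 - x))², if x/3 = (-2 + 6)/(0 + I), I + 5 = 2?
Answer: -786/(10 + √13)² ≈ -4.2461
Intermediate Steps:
I = -3 (I = -5 + 2 = -3)
b = √13 ≈ 3.6056
x = -4 (x = 3*((-2 + 6)/(0 - 3)) = 3*(4/(-3)) = 3*(4*(-⅓)) = 3*(-4/3) = -4)
-786/(b + (6 - x))² = -786/(√13 + (6 - 1*(-4)))² = -786/(√13 + (6 + 4))² = -786/(√13 + 10)² = -786/(10 + √13)²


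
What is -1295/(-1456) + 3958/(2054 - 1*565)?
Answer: 1098729/309712 ≈ 3.5476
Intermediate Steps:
-1295/(-1456) + 3958/(2054 - 1*565) = -1295*(-1/1456) + 3958/(2054 - 565) = 185/208 + 3958/1489 = 1098729/309712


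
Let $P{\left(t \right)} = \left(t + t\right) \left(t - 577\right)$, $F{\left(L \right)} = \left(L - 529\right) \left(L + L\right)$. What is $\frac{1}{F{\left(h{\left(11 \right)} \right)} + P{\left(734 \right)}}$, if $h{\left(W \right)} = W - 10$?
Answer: $\frac{1}{229420} \approx 4.3588 \cdot 10^{-6}$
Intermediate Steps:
$h{\left(W \right)} = -10 + W$ ($h{\left(W \right)} = W - 10 = -10 + W$)
$F{\left(L \right)} = 2 L \left(-529 + L\right)$ ($F{\left(L \right)} = \left(-529 + L\right) 2 L = 2 L \left(-529 + L\right)$)
$P{\left(t \right)} = 2 t \left(-577 + t\right)$
$\frac{1}{F{\left(h{\left(11 \right)} \right)} + P{\left(734 \right)}} = \frac{1}{2 \left(-10 + 11\right) \left(-529 + \left(-10 + 11\right)\right) + 2 \cdot 734 \left(-577 + 734\right)} = \frac{1}{2 \cdot 1 \left(-529 + 1\right) + 2 \cdot 734 \cdot 157} = \frac{1}{2 \cdot 1 \left(-528\right) + 230476} = \frac{1}{-1056 + 230476} = \frac{1}{229420}$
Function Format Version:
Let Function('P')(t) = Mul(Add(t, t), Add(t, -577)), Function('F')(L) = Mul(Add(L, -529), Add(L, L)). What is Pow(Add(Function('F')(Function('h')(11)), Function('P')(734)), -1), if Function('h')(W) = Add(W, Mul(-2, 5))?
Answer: Rational(1, 229420) ≈ 4.3588e-6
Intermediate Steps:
Function('h')(W) = Add(-10, W) (Function('h')(W) = Add(W, -10) = Add(-10, W))
Function('F')(L) = Mul(2, L, Add(-529, L)) (Function('F')(L) = Mul(Add(-529, L), Mul(2, L)) = Mul(2, L, Add(-529, L)))
Function('P')(t) = Mul(2, t, Add(-577, t)) (Function('P')(t) = Mul(Mul(2, t), Add(-577, t)) = Mul(2, t, Add(-577, t)))
Pow(Add(Function('F')(Function('h')(11)), Function('P')(734)), -1) = Pow(Add(Mul(2, Add(-10, 11), Add(-529, Add(-10, 11))), Mul(2, 734, Add(-577, 734))), -1) = Pow(Add(Mul(2, 1, Add(-529, 1)), Mul(2, 734, 157)), -1) = Pow(Add(Mul(2, 1, -528), 230476), -1) = Pow(Add(-1056, 230476), -1) = Pow(229420, -1) = Rational(1, 229420)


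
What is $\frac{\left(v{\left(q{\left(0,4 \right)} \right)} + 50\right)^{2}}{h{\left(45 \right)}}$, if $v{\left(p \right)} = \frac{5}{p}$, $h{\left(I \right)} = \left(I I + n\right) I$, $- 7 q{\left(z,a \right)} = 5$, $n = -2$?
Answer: $\frac{1849}{91035} \approx 0.020311$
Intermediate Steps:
$q{\left(z,a \right)} = - \frac{5}{7}$ ($q{\left(z,a \right)} = \left(- \frac{1}{7}\right) 5 = - \frac{5}{7}$)
$h{\left(I \right)} = I \left(-2 + I^{2}\right)$ ($h{\left(I \right)} = \left(I I - 2\right) I = \left(I^{2} - 2\right) I = \left(-2 + I^{2}\right) I = I \left(-2 + I^{2}\right)$)
$\frac{\left(v{\left(q{\left(0,4 \right)} \right)} + 50\right)^{2}}{h{\left(45 \right)}} = \frac{\left(\frac{5}{- \frac{5}{7}} + 50\right)^{2}}{45 \left(-2 + 45^{2}\right)} = \frac{\left(5 \left(- \frac{7}{5}\right) + 50\right)^{2}}{45 \left(-2 + 2025\right)} = \frac{\left(-7 + 50\right)^{2}}{45 \cdot 2023} = \frac{43^{2}}{91035} = 1849 \cdot \frac{1}{91035} = \frac{1849}{91035}$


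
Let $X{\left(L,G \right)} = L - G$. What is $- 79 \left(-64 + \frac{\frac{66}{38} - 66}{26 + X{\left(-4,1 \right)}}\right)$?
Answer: $\frac{704601}{133} \approx 5297.8$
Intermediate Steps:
$- 79 \left(-64 + \frac{\frac{66}{38} - 66}{26 + X{\left(-4,1 \right)}}\right) = - 79 \left(-64 + \frac{\frac{66}{38} - 66}{26 - 5}\right) = - 79 \left(-64 + \frac{66 \cdot \frac{1}{38} - 66}{26 - 5}\right) = - 79 \left(-64 + \frac{\frac{33}{19} - 66}{26 - 5}\right) = - 79 \left(-64 - \frac{1221}{19 \cdot 21}\right) = - 79 \left(-64 - \frac{407}{133}\right) = \left(-79\right) \left(- \frac{8919}{133}\right) = \frac{704601}{133}$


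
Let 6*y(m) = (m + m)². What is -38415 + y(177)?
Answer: -17529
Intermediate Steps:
y(m) = 2*m²/3 (y(m) = (m + m)²/6 = (2*m)²/6 = (4*m²)/6 = 2*m²/3)
-38415 + y(177) = -38415 + (⅔)*177² = -38415 + (⅔)*31329 = -38415 + 20886 = -17529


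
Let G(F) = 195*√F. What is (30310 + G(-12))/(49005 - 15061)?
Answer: 15155/16972 + 195*I*√3/16972 ≈ 0.89294 + 0.0199*I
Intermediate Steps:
(30310 + G(-12))/(49005 - 15061) = (30310 + 195*√(-12))/(49005 - 15061) = (30310 + 195*(2*I*√3))/33944 = (30310 + 390*I*√3)*(1/33944) = 15155/16972 + 195*I*√3/16972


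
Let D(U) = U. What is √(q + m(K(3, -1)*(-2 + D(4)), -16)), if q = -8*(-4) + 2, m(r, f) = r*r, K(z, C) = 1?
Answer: √38 ≈ 6.1644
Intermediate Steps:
m(r, f) = r²
q = 34 (q = 32 + 2 = 34)
√(q + m(K(3, -1)*(-2 + D(4)), -16)) = √(34 + (1*(-2 + 4))²) = √(34 + (1*2)²) = √(34 + 2²) = √(34 + 4) = √38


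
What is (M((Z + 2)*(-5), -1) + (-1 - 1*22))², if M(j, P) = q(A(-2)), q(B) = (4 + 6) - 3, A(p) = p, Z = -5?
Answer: 256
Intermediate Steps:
q(B) = 7 (q(B) = 10 - 3 = 7)
M(j, P) = 7
(M((Z + 2)*(-5), -1) + (-1 - 1*22))² = (7 + (-1 - 1*22))² = (7 + (-1 - 22))² = (7 - 23)² = (-16)² = 256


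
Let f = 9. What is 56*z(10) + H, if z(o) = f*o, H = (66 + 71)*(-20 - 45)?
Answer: -3865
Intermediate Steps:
H = -8905 (H = 137*(-65) = -8905)
z(o) = 9*o
56*z(10) + H = 56*(9*10) - 8905 = 56*90 - 8905 = 5040 - 8905 = -3865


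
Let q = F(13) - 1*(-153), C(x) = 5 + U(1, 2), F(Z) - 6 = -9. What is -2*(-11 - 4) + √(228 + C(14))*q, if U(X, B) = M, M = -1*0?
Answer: 30 + 150*√233 ≈ 2319.7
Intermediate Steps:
M = 0
F(Z) = -3 (F(Z) = 6 - 9 = -3)
U(X, B) = 0
C(x) = 5 (C(x) = 5 + 0 = 5)
q = 150 (q = -3 - 1*(-153) = -3 + 153 = 150)
-2*(-11 - 4) + √(228 + C(14))*q = -2*(-11 - 4) + √(228 + 5)*150 = -2*(-15) + √233*150 = 30 + 150*√233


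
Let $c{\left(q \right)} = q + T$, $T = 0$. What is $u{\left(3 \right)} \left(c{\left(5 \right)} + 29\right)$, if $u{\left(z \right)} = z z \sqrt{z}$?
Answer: $306 \sqrt{3} \approx 530.01$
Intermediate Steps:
$u{\left(z \right)} = z^{\frac{5}{2}}$ ($u{\left(z \right)} = z^{2} \sqrt{z} = z^{\frac{5}{2}}$)
$c{\left(q \right)} = q$ ($c{\left(q \right)} = q + 0 = q$)
$u{\left(3 \right)} \left(c{\left(5 \right)} + 29\right) = 3^{\frac{5}{2}} \left(5 + 29\right) = 9 \sqrt{3} \cdot 34 = 306 \sqrt{3}$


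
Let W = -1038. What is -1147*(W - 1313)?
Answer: 2696597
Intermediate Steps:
-1147*(W - 1313) = -1147*(-1038 - 1313) = -1147*(-2351) = 2696597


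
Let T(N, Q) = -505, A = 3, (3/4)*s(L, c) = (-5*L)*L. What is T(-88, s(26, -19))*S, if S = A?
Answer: -1515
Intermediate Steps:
s(L, c) = -20*L**2/3 (s(L, c) = 4*((-5*L)*L)/3 = 4*(-5*L**2)/3 = -20*L**2/3)
S = 3
T(-88, s(26, -19))*S = -505*3 = -1515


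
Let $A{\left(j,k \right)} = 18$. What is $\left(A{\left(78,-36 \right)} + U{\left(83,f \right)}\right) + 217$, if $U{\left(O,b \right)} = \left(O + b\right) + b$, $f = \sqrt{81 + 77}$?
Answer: $318 + 2 \sqrt{158} \approx 343.14$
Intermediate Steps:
$f = \sqrt{158} \approx 12.57$
$U{\left(O,b \right)} = O + 2 b$
$\left(A{\left(78,-36 \right)} + U{\left(83,f \right)}\right) + 217 = \left(18 + \left(83 + 2 \sqrt{158}\right)\right) + 217 = \left(101 + 2 \sqrt{158}\right) + 217 = 318 + 2 \sqrt{158}$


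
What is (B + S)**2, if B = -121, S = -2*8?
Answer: 18769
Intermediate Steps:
S = -16
(B + S)**2 = (-121 - 16)**2 = (-137)**2 = 18769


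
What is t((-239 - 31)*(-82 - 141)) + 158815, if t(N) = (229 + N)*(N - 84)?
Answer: 3634114129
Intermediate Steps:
t(N) = (-84 + N)*(229 + N) (t(N) = (229 + N)*(-84 + N) = (-84 + N)*(229 + N))
t((-239 - 31)*(-82 - 141)) + 158815 = (-19236 + ((-239 - 31)*(-82 - 141))**2 + 145*((-239 - 31)*(-82 - 141))) + 158815 = (-19236 + (-270*(-223))**2 + 145*(-270*(-223))) + 158815 = (-19236 + 60210**2 + 145*60210) + 158815 = (-19236 + 3625244100 + 8730450) + 158815 = 3633955314 + 158815 = 3634114129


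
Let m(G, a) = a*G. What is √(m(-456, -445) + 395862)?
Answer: √598782 ≈ 773.81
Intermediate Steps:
m(G, a) = G*a
√(m(-456, -445) + 395862) = √(-456*(-445) + 395862) = √(202920 + 395862) = √598782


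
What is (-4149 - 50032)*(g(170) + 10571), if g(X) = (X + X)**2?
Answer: -6836070951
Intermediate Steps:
g(X) = 4*X**2 (g(X) = (2*X)**2 = 4*X**2)
(-4149 - 50032)*(g(170) + 10571) = (-4149 - 50032)*(4*170**2 + 10571) = -54181*(4*28900 + 10571) = -54181*(115600 + 10571) = -54181*126171 = -6836070951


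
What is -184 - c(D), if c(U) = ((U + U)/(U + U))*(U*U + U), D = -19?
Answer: -526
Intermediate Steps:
c(U) = U + U**2 (c(U) = ((2*U)/((2*U)))*(U**2 + U) = ((2*U)*(1/(2*U)))*(U + U**2) = 1*(U + U**2) = U + U**2)
-184 - c(D) = -184 - (-19)*(1 - 19) = -184 - (-19)*(-18) = -184 - 1*342 = -184 - 342 = -526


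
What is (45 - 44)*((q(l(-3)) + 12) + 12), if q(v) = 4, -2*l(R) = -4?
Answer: 28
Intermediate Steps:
l(R) = 2 (l(R) = -½*(-4) = 2)
(45 - 44)*((q(l(-3)) + 12) + 12) = (45 - 44)*((4 + 12) + 12) = 1*(16 + 12) = 1*28 = 28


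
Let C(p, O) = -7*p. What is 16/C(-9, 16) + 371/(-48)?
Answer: -7535/1008 ≈ -7.4752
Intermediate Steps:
16/C(-9, 16) + 371/(-48) = 16/((-7*(-9))) + 371/(-48) = 16/63 + 371*(-1/48) = 16*(1/63) - 371/48 = 16/63 - 371/48 = -7535/1008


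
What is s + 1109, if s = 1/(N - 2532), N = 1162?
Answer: 1519329/1370 ≈ 1109.0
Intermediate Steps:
s = -1/1370 (s = 1/(1162 - 2532) = 1/(-1370) = -1/1370 ≈ -0.00072993)
s + 1109 = -1/1370 + 1109 = 1519329/1370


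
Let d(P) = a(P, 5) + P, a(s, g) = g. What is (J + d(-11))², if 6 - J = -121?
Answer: 14641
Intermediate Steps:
J = 127 (J = 6 - 1*(-121) = 6 + 121 = 127)
d(P) = 5 + P
(J + d(-11))² = (127 + (5 - 11))² = (127 - 6)² = 121² = 14641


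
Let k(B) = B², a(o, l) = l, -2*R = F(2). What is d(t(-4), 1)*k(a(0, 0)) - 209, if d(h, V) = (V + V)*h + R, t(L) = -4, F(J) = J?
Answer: -209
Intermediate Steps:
R = -1 (R = -½*2 = -1)
d(h, V) = -1 + 2*V*h (d(h, V) = (V + V)*h - 1 = (2*V)*h - 1 = 2*V*h - 1 = -1 + 2*V*h)
d(t(-4), 1)*k(a(0, 0)) - 209 = (-1 + 2*1*(-4))*0² - 209 = (-1 - 8)*0 - 209 = -9*0 - 209 = 0 - 209 = -209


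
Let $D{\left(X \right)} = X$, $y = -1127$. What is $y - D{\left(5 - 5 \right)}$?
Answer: $-1127$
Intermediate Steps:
$y - D{\left(5 - 5 \right)} = -1127 - \left(5 - 5\right) = -1127 - 0 = -1127 + 0 = -1127$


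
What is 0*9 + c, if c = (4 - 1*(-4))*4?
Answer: 32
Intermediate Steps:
c = 32 (c = (4 + 4)*4 = 8*4 = 32)
0*9 + c = 0*9 + 32 = 0 + 32 = 32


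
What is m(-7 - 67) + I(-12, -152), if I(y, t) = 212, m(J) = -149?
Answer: 63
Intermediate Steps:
m(-7 - 67) + I(-12, -152) = -149 + 212 = 63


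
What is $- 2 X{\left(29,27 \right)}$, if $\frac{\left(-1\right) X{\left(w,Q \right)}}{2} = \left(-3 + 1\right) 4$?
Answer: $-32$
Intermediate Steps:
$X{\left(w,Q \right)} = 16$ ($X{\left(w,Q \right)} = - 2 \left(-3 + 1\right) 4 = - 2 \left(\left(-2\right) 4\right) = \left(-2\right) \left(-8\right) = 16$)
$- 2 X{\left(29,27 \right)} = \left(-2\right) 16 = -32$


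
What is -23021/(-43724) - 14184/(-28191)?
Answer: 423055409/410874428 ≈ 1.0296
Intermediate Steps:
-23021/(-43724) - 14184/(-28191) = -23021*(-1/43724) - 14184*(-1/28191) = 23021/43724 + 4728/9397 = 423055409/410874428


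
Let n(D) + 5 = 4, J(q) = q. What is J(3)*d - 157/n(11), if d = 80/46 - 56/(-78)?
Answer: 49147/299 ≈ 164.37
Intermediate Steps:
n(D) = -1 (n(D) = -5 + 4 = -1)
d = 2204/897 (d = 80*(1/46) - 56*(-1/78) = 40/23 + 28/39 = 2204/897 ≈ 2.4571)
J(3)*d - 157/n(11) = 3*(2204/897) - 157/(-1) = 2204/299 - 157*(-1) = 2204/299 + 157 = 49147/299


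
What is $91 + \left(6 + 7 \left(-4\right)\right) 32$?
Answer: $-613$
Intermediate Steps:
$91 + \left(6 + 7 \left(-4\right)\right) 32 = 91 + \left(6 - 28\right) 32 = 91 - 704 = -613$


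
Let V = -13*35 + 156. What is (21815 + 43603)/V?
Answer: -65418/299 ≈ -218.79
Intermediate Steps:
V = -299 (V = -455 + 156 = -299)
(21815 + 43603)/V = (21815 + 43603)/(-299) = 65418*(-1/299) = -65418/299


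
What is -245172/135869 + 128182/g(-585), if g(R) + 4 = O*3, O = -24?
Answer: -458805085/271738 ≈ -1688.4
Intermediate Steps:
g(R) = -76 (g(R) = -4 - 24*3 = -4 - 72 = -76)
-245172/135869 + 128182/g(-585) = -245172/135869 + 128182/(-76) = -245172*1/135869 + 128182*(-1/76) = -245172/135869 - 64091/38 = -458805085/271738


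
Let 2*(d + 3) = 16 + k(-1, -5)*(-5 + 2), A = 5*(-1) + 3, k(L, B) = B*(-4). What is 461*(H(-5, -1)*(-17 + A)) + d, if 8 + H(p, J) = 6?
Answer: 17493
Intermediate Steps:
k(L, B) = -4*B
A = -2 (A = -5 + 3 = -2)
H(p, J) = -2 (H(p, J) = -8 + 6 = -2)
d = -25 (d = -3 + (16 + (-4*(-5))*(-5 + 2))/2 = -3 + (16 + 20*(-3))/2 = -3 + (16 - 60)/2 = -3 + (½)*(-44) = -3 - 22 = -25)
461*(H(-5, -1)*(-17 + A)) + d = 461*(-2*(-17 - 2)) - 25 = 461*(-2*(-19)) - 25 = 461*38 - 25 = 17518 - 25 = 17493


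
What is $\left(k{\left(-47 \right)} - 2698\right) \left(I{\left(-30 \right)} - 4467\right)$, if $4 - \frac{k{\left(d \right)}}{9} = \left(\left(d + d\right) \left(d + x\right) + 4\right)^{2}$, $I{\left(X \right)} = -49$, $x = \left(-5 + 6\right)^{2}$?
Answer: $761338521688$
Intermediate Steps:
$x = 1$ ($x = 1^{2} = 1$)
$k{\left(d \right)} = 36 - 9 \left(4 + 2 d \left(1 + d\right)\right)^{2}$ ($k{\left(d \right)} = 36 - 9 \left(\left(d + d\right) \left(d + 1\right) + 4\right)^{2} = 36 - 9 \left(2 d \left(1 + d\right) + 4\right)^{2} = 36 - 9 \left(4 + 2 d \left(1 + d\right)\right)^{2}$)
$\left(k{\left(-47 \right)} - 2698\right) \left(I{\left(-30 \right)} - 4467\right) = \left(\left(36 - 36 \left(2 - 47 + \left(-47\right)^{2}\right)^{2}\right) - 2698\right) \left(-49 - 4467\right) = \left(\left(36 - 36 \left(2 - 47 + 2209\right)^{2}\right) - 2698\right) \left(-4516\right) = \left(\left(36 - 36 \cdot 2164^{2}\right) - 2698\right) \left(-4516\right) = \left(\left(36 - 168584256\right) - 2698\right) \left(-4516\right) = \left(-168584220 - 2698\right) \left(-4516\right) = \left(-168586918\right) \left(-4516\right) = 761338521688$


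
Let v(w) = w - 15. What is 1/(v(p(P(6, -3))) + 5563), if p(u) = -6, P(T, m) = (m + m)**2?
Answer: 1/5542 ≈ 0.00018044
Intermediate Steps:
P(T, m) = 4*m**2 (P(T, m) = (2*m)**2 = 4*m**2)
v(w) = -15 + w
1/(v(p(P(6, -3))) + 5563) = 1/((-15 - 6) + 5563) = 1/(-21 + 5563) = 1/5542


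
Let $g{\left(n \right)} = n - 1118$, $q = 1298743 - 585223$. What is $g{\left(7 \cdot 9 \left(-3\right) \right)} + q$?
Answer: $712213$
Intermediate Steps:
$q = 713520$
$g{\left(n \right)} = -1118 + n$ ($g{\left(n \right)} = n - 1118 = -1118 + n$)
$g{\left(7 \cdot 9 \left(-3\right) \right)} + q = \left(-1118 + 7 \cdot 9 \left(-3\right)\right) + 713520 = \left(-1118 + 63 \left(-3\right)\right) + 713520 = \left(-1118 - 189\right) + 713520 = -1307 + 713520 = 712213$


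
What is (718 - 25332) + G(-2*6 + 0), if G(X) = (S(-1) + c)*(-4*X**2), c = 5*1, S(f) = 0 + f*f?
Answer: -28070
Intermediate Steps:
S(f) = f**2 (S(f) = 0 + f**2 = f**2)
c = 5
G(X) = -24*X**2 (G(X) = ((-1)**2 + 5)*(-4*X**2) = (1 + 5)*(-4*X**2) = 6*(-4*X**2) = -24*X**2)
(718 - 25332) + G(-2*6 + 0) = (718 - 25332) - 24*(-2*6 + 0)**2 = -24614 - 24*(-12 + 0)**2 = -24614 - 24*(-12)**2 = -24614 - 24*144 = -24614 - 3456 = -28070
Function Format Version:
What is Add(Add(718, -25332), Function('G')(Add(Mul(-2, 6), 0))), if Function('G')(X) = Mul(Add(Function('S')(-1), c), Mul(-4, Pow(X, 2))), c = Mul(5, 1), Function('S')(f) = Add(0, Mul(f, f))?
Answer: -28070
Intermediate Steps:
Function('S')(f) = Pow(f, 2) (Function('S')(f) = Add(0, Pow(f, 2)) = Pow(f, 2))
c = 5
Function('G')(X) = Mul(-24, Pow(X, 2)) (Function('G')(X) = Mul(Add(Pow(-1, 2), 5), Mul(-4, Pow(X, 2))) = Mul(Add(1, 5), Mul(-4, Pow(X, 2))) = Mul(6, Mul(-4, Pow(X, 2))) = Mul(-24, Pow(X, 2)))
Add(Add(718, -25332), Function('G')(Add(Mul(-2, 6), 0))) = Add(Add(718, -25332), Mul(-24, Pow(Add(Mul(-2, 6), 0), 2))) = Add(-24614, Mul(-24, Pow(Add(-12, 0), 2))) = Add(-24614, Mul(-24, Pow(-12, 2))) = Add(-24614, Mul(-24, 144)) = Add(-24614, -3456) = -28070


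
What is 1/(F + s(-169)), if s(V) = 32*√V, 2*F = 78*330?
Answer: 495/6377306 - 8*I/3188653 ≈ 7.7619e-5 - 2.5089e-6*I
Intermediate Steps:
F = 12870 (F = (78*330)/2 = (½)*25740 = 12870)
1/(F + s(-169)) = 1/(12870 + 32*√(-169)) = 1/(12870 + 32*(13*I)) = 1/(12870 + 416*I) = (12870 - 416*I)/165809956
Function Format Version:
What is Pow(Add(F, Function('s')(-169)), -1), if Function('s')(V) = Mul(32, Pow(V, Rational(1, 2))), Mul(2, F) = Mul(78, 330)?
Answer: Add(Rational(495, 6377306), Mul(Rational(-8, 3188653), I)) ≈ Add(7.7619e-5, Mul(-2.5089e-6, I))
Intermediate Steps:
F = 12870 (F = Mul(Rational(1, 2), Mul(78, 330)) = Mul(Rational(1, 2), 25740) = 12870)
Pow(Add(F, Function('s')(-169)), -1) = Pow(Add(12870, Mul(32, Pow(-169, Rational(1, 2)))), -1) = Pow(Add(12870, Mul(32, Mul(13, I))), -1) = Pow(Add(12870, Mul(416, I)), -1) = Mul(Rational(1, 165809956), Add(12870, Mul(-416, I)))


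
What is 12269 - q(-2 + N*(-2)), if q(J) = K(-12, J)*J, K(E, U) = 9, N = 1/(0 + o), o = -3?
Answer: 12281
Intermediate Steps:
N = -1/3 (N = 1/(0 - 3) = 1/(-3) = -1/3 ≈ -0.33333)
q(J) = 9*J
12269 - q(-2 + N*(-2)) = 12269 - 9*(-2 - 1/3*(-2)) = 12269 - 9*(-2 + 2/3) = 12269 - 9*(-4)/3 = 12269 - 1*(-12) = 12269 + 12 = 12281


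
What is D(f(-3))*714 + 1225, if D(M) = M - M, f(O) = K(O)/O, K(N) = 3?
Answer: 1225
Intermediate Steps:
f(O) = 3/O
D(M) = 0
D(f(-3))*714 + 1225 = 0*714 + 1225 = 0 + 1225 = 1225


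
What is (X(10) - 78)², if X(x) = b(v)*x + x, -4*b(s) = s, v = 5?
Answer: 25921/4 ≈ 6480.3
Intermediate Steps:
b(s) = -s/4
X(x) = -x/4 (X(x) = (-¼*5)*x + x = -5*x/4 + x = -x/4)
(X(10) - 78)² = (-¼*10 - 78)² = (-5/2 - 78)² = (-161/2)² = 25921/4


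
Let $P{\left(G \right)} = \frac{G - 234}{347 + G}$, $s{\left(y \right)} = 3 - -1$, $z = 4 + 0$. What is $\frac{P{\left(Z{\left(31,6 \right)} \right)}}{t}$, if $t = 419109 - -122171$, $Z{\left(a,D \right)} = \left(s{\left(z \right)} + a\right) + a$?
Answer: $- \frac{3}{3991940} \approx -7.5151 \cdot 10^{-7}$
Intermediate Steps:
$z = 4$
$s{\left(y \right)} = 4$ ($s{\left(y \right)} = 3 + 1 = 4$)
$Z{\left(a,D \right)} = 4 + 2 a$ ($Z{\left(a,D \right)} = \left(4 + a\right) + a = 4 + 2 a$)
$P{\left(G \right)} = \frac{-234 + G}{347 + G}$
$t = 541280$ ($t = 419109 + 122171 = 541280$)
$\frac{P{\left(Z{\left(31,6 \right)} \right)}}{t} = \frac{\frac{1}{347 + \left(4 + 2 \cdot 31\right)} \left(-234 + \left(4 + 2 \cdot 31\right)\right)}{541280} = \frac{-234 + \left(4 + 62\right)}{347 + \left(4 + 62\right)} \frac{1}{541280} = \frac{-234 + 66}{347 + 66} \cdot \frac{1}{541280} = \frac{1}{413} \left(-168\right) \frac{1}{541280} = \left(- \frac{24}{59}\right) \frac{1}{541280} = - \frac{3}{3991940}$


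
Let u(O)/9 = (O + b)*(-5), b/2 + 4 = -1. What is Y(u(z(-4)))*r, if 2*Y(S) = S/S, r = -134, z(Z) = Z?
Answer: -67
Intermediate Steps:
b = -10 (b = -8 + 2*(-1) = -8 - 2 = -10)
u(O) = 450 - 45*O (u(O) = 9*((O - 10)*(-5)) = 9*((-10 + O)*(-5)) = 9*(50 - 5*O) = 450 - 45*O)
Y(S) = ½ (Y(S) = (S/S)/2 = (½)*1 = ½)
Y(u(z(-4)))*r = (½)*(-134) = -67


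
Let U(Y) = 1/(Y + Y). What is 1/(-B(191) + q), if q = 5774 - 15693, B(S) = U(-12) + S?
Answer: -24/242639 ≈ -9.8912e-5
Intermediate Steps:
U(Y) = 1/(2*Y)
B(S) = -1/24 + S (B(S) = (½)/(-12) + S = (½)*(-1/12) + S = -1/24 + S)
q = -9919
1/(-B(191) + q) = 1/(-(-1/24 + 191) - 9919) = 1/(-1*4583/24 - 9919) = 1/(-4583/24 - 9919) = 1/(-242639/24) = -24/242639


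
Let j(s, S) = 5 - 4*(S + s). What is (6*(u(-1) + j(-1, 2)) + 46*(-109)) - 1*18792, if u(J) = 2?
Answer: -23788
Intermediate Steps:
j(s, S) = 5 - 4*S - 4*s (j(s, S) = 5 + (-4*S - 4*s) = 5 - 4*S - 4*s)
(6*(u(-1) + j(-1, 2)) + 46*(-109)) - 1*18792 = (6*(2 + (5 - 4*2 - 4*(-1))) + 46*(-109)) - 1*18792 = (6*(2 + (5 - 8 + 4)) - 5014) - 18792 = (6*(2 + 1) - 5014) - 18792 = (6*3 - 5014) - 18792 = (18 - 5014) - 18792 = -4996 - 18792 = -23788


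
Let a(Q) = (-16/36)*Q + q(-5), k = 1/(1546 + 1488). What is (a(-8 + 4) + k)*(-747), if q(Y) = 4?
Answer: -13095491/3034 ≈ -4316.3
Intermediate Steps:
k = 1/3034 ≈ 0.00032960
a(Q) = 4 - 4*Q/9 (a(Q) = (-16/36)*Q + 4 = (-16*1/36)*Q + 4 = -4*Q/9 + 4 = 4 - 4*Q/9)
(a(-8 + 4) + k)*(-747) = ((4 - 4*(-8 + 4)/9) + 1/3034)*(-747) = ((4 - 4/9*(-4)) + 1/3034)*(-747) = ((4 + 16/9) + 1/3034)*(-747) = (52/9 + 1/3034)*(-747) = (157777/27306)*(-747) = -13095491/3034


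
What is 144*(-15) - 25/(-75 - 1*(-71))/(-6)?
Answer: -51865/24 ≈ -2161.0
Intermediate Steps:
144*(-15) - 25/(-75 - 1*(-71))/(-6) = -2160 - 25/(-75 + 71)*(-⅙) = -2160 - 25/(-4)*(-⅙) = -2160 - 25*(-¼)*(-⅙) = -2160 + (25/4)*(-⅙) = -2160 - 25/24 = -51865/24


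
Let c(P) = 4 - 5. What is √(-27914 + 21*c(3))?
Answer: I*√27935 ≈ 167.14*I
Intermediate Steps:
c(P) = -1
√(-27914 + 21*c(3)) = √(-27914 + 21*(-1)) = √(-27914 - 21) = √(-27935) = I*√27935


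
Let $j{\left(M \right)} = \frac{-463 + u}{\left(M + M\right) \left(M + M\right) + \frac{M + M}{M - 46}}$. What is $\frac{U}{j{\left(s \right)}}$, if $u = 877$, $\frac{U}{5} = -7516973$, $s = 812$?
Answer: $- \frac{18982533364532150}{79281} \approx -2.3943 \cdot 10^{11}$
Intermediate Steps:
$U = -37584865$ ($U = 5 \left(-7516973\right) = -37584865$)
$j{\left(M \right)} = \frac{414}{4 M^{2} + \frac{2 M}{-46 + M}}$ ($j{\left(M \right)} = \frac{-463 + 877}{\left(M + M\right) \left(M + M\right) + \frac{M + M}{M - 46}} = \frac{414}{2 M 2 M + \frac{2 M}{-46 + M}} = \frac{414}{4 M^{2} + \frac{2 M}{-46 + M}}$)
$\frac{U}{j{\left(s \right)}} = - \frac{37584865}{207 \cdot \frac{1}{812} \frac{1}{1 - 74704 + 2 \cdot 812^{2}} \left(-46 + 812\right)} = - \frac{37584865}{207 \cdot \frac{1}{812} \frac{1}{1 - 74704 + 2 \cdot 659344} \cdot 766} = - \frac{37584865}{207 \cdot \frac{1}{812} \frac{1}{1 - 74704 + 1318688} \cdot 766} = - \frac{37584865}{207 \cdot \frac{1}{812} \cdot \frac{1}{1243985} \cdot 766} = - \frac{37584865}{\frac{79281}{505057910}} = \left(-37584865\right) \frac{505057910}{79281} = - \frac{18982533364532150}{79281}$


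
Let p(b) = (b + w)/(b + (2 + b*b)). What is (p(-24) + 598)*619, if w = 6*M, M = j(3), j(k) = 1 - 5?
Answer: 102520018/277 ≈ 3.7011e+5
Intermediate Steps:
j(k) = -4
M = -4
w = -24 (w = 6*(-4) = -24)
p(b) = (-24 + b)/(2 + b + b²) (p(b) = (b - 24)/(b + (2 + b*b)) = (-24 + b)/(b + (2 + b²)) = (-24 + b)/(2 + b + b²))
(p(-24) + 598)*619 = ((-24 - 24)/(2 - 24 + (-24)²) + 598)*619 = (-48/(2 - 24 + 576) + 598)*619 = (-48/554 + 598)*619 = ((1/554)*(-48) + 598)*619 = (-24/277 + 598)*619 = (165622/277)*619 = 102520018/277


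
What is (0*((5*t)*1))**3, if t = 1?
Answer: 0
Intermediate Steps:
(0*((5*t)*1))**3 = (0*((5*1)*1))**3 = (0*(5*1))**3 = (0*5)**3 = 0**3 = 0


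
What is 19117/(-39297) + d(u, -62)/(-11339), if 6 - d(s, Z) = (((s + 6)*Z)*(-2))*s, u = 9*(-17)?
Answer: 109377771103/445588683 ≈ 245.47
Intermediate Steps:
u = -153
d(s, Z) = 6 + 2*Z*s*(6 + s) (d(s, Z) = 6 - ((s + 6)*Z)*(-2)*s = 6 - ((6 + s)*Z)*(-2)*s = 6 - (Z*(6 + s))*(-2)*s = 6 - (-2*Z*(6 + s))*s = 6 - (-2)*Z*s*(6 + s) = 6 + 2*Z*s*(6 + s))
19117/(-39297) + d(u, -62)/(-11339) = 19117/(-39297) + (6 + 2*(-62)*(-153)² + 12*(-62)*(-153))/(-11339) = 19117*(-1/39297) + (6 + 2*(-62)*23409 + 113832)*(-1/11339) = -19117/39297 + (6 - 2902716 + 113832)*(-1/11339) = -19117/39297 - 2788878*(-1/11339) = -19117/39297 + 2788878/11339 = 109377771103/445588683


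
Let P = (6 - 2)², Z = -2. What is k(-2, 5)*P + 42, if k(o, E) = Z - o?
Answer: 42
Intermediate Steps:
k(o, E) = -2 - o
P = 16 (P = 4² = 16)
k(-2, 5)*P + 42 = (-2 - 1*(-2))*16 + 42 = (-2 + 2)*16 + 42 = 0*16 + 42 = 0 + 42 = 42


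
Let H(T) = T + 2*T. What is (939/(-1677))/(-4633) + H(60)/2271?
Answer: 155627761/1960514179 ≈ 0.079381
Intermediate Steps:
H(T) = 3*T
(939/(-1677))/(-4633) + H(60)/2271 = (939/(-1677))/(-4633) + (3*60)/2271 = (939*(-1/1677))*(-1/4633) + 180*(1/2271) = -313/559*(-1/4633) + 60/757 = 313/2589847 + 60/757 = 155627761/1960514179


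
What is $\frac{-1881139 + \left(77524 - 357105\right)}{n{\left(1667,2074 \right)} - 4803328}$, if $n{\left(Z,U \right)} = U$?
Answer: $\frac{360120}{800209} \approx 0.45003$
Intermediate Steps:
$\frac{-1881139 + \left(77524 - 357105\right)}{n{\left(1667,2074 \right)} - 4803328} = \frac{-1881139 + \left(77524 - 357105\right)}{2074 - 4803328} = \frac{-1881139 + \left(77524 - 357105\right)}{-4801254} = \left(-1881139 - 279581\right) \left(- \frac{1}{4801254}\right) = \left(-2160720\right) \left(- \frac{1}{4801254}\right) = \frac{360120}{800209}$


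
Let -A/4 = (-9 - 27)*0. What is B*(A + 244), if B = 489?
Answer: 119316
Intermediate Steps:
A = 0 (A = -4*(-9 - 27)*0 = -(-144)*0 = -4*0 = 0)
B*(A + 244) = 489*(0 + 244) = 489*244 = 119316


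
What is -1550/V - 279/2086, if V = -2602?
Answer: 1253671/2713886 ≈ 0.46195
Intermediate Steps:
-1550/V - 279/2086 = -1550/(-2602) - 279/2086 = -1550*(-1/2602) - 279*1/2086 = 775/1301 - 279/2086 = 1253671/2713886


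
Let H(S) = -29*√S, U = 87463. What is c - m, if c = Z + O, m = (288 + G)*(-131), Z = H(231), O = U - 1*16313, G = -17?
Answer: 106651 - 29*√231 ≈ 1.0621e+5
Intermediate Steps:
O = 71150 (O = 87463 - 1*16313 = 87463 - 16313 = 71150)
Z = -29*√231 ≈ -440.76
m = -35501 (m = (288 - 17)*(-131) = 271*(-131) = -35501)
c = 71150 - 29*√231 (c = -29*√231 + 71150 = 71150 - 29*√231 ≈ 70709.)
c - m = (71150 - 29*√231) - 1*(-35501) = (71150 - 29*√231) + 35501 = 106651 - 29*√231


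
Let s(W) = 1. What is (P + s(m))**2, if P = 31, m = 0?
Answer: 1024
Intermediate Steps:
(P + s(m))**2 = (31 + 1)**2 = 32**2 = 1024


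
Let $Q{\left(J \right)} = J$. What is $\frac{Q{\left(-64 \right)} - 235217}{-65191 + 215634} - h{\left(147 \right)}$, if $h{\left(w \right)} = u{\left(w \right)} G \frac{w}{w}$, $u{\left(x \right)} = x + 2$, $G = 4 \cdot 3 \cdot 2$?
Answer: $- \frac{538219449}{150443} \approx -3577.6$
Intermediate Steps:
$G = 24$ ($G = 12 \cdot 2 = 24$)
$u{\left(x \right)} = 2 + x$
$h{\left(w \right)} = 48 + 24 w$ ($h{\left(w \right)} = \left(2 + w\right) 24 \frac{w}{w} = \left(48 + 24 w\right) 1 = 48 + 24 w$)
$\frac{Q{\left(-64 \right)} - 235217}{-65191 + 215634} - h{\left(147 \right)} = \frac{-64 - 235217}{-65191 + 215634} - \left(48 + 24 \cdot 147\right) = - \frac{235281}{150443} - \left(48 + 3528\right) = \left(-235281\right) \frac{1}{150443} - 3576 = - \frac{235281}{150443} - 3576 = - \frac{538219449}{150443}$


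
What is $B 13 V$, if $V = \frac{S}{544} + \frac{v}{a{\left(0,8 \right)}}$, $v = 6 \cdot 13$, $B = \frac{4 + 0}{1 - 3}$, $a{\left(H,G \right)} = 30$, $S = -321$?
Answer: $- \frac{71071}{1360} \approx -52.258$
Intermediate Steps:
$B = -2$ ($B = \frac{4}{-2} = 4 \left(- \frac{1}{2}\right) = -2$)
$v = 78$
$V = \frac{5467}{2720}$ ($V = - \frac{321}{544} + \frac{78}{30} = \left(-321\right) \frac{1}{544} + 78 \cdot \frac{1}{30} = - \frac{321}{544} + \frac{13}{5} = \frac{5467}{2720} \approx 2.0099$)
$B 13 V = \left(-2\right) 13 \cdot \frac{5467}{2720} = \left(-26\right) \frac{5467}{2720} = - \frac{71071}{1360}$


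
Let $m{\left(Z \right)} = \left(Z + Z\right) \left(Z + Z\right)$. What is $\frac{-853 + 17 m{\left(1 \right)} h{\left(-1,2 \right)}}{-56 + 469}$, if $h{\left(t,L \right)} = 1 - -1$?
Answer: $- \frac{717}{413} \approx -1.7361$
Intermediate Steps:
$h{\left(t,L \right)} = 2$ ($h{\left(t,L \right)} = 1 + 1 = 2$)
$m{\left(Z \right)} = 4 Z^{2}$ ($m{\left(Z \right)} = 2 Z 2 Z = 4 Z^{2}$)
$\frac{-853 + 17 m{\left(1 \right)} h{\left(-1,2 \right)}}{-56 + 469} = \frac{-853 + 17 \cdot 4 \cdot 1^{2} \cdot 2}{-56 + 469} = \frac{-853 + 17 \cdot 4 \cdot 1 \cdot 2}{413} = \left(-853 + 17 \cdot 4 \cdot 2\right) \frac{1}{413} = \left(-853 + 68 \cdot 2\right) \frac{1}{413} = \left(-853 + 136\right) \frac{1}{413} = \left(-717\right) \frac{1}{413} = - \frac{717}{413}$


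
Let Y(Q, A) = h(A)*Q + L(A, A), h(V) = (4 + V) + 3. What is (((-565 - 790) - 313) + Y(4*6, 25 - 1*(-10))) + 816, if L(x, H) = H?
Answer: 191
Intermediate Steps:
h(V) = 7 + V
Y(Q, A) = A + Q*(7 + A) (Y(Q, A) = (7 + A)*Q + A = Q*(7 + A) + A = A + Q*(7 + A))
(((-565 - 790) - 313) + Y(4*6, 25 - 1*(-10))) + 816 = (((-565 - 790) - 313) + ((25 - 1*(-10)) + (4*6)*(7 + (25 - 1*(-10))))) + 816 = ((-1355 - 313) + ((25 + 10) + 24*(7 + (25 + 10)))) + 816 = (-1668 + (35 + 24*(7 + 35))) + 816 = (-1668 + (35 + 24*42)) + 816 = (-1668 + (35 + 1008)) + 816 = (-1668 + 1043) + 816 = -625 + 816 = 191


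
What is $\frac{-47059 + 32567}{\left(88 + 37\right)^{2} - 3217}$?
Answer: $- \frac{3623}{3102} \approx -1.168$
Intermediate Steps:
$\frac{-47059 + 32567}{\left(88 + 37\right)^{2} - 3217} = - \frac{14492}{125^{2} - 3217} = - \frac{14492}{15625 - 3217} = - \frac{14492}{12408} = \left(-14492\right) \frac{1}{12408} = - \frac{3623}{3102}$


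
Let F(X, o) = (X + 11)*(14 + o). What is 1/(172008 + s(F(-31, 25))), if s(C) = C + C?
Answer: 1/170448 ≈ 5.8669e-6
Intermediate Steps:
F(X, o) = (11 + X)*(14 + o)
s(C) = 2*C
1/(172008 + s(F(-31, 25))) = 1/(172008 + 2*(154 + 11*25 + 14*(-31) - 31*25)) = 1/(172008 + 2*(154 + 275 - 434 - 775)) = 1/(172008 + 2*(-780)) = 1/(172008 - 1560) = 1/170448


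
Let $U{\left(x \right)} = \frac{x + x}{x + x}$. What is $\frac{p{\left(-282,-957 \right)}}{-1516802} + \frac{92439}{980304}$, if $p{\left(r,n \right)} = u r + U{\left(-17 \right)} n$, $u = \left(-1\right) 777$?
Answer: $- \frac{12274753275}{247821177968} \approx -0.049531$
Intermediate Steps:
$u = -777$
$U{\left(x \right)} = 1$ ($U{\left(x \right)} = \frac{2 x}{2 x} = 2 x \frac{1}{2 x} = 1$)
$p{\left(r,n \right)} = n - 777 r$ ($p{\left(r,n \right)} = - 777 r + 1 n = - 777 r + n = n - 777 r$)
$\frac{p{\left(-282,-957 \right)}}{-1516802} + \frac{92439}{980304} = \frac{-957 - -219114}{-1516802} + \frac{92439}{980304} = \left(-957 + 219114\right) \left(- \frac{1}{1516802}\right) + 92439 \cdot \frac{1}{980304} = 218157 \left(- \frac{1}{1516802}\right) + \frac{30813}{326768} = - \frac{218157}{1516802} + \frac{30813}{326768} = - \frac{12274753275}{247821177968}$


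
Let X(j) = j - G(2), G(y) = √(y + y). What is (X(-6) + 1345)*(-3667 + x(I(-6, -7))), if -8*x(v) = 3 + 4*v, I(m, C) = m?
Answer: -39194155/8 ≈ -4.8993e+6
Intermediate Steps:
G(y) = √2*√y (G(y) = √(2*y) = √2*√y)
X(j) = -2 + j (X(j) = j - √2*√2 = j - 1*2 = j - 2 = -2 + j)
x(v) = -3/8 - v/2 (x(v) = -(3 + 4*v)/8 = -3/8 - v/2)
(X(-6) + 1345)*(-3667 + x(I(-6, -7))) = ((-2 - 6) + 1345)*(-3667 + (-3/8 - ½*(-6))) = (-8 + 1345)*(-3667 + (-3/8 + 3)) = 1337*(-3667 + 21/8) = 1337*(-29315/8) = -39194155/8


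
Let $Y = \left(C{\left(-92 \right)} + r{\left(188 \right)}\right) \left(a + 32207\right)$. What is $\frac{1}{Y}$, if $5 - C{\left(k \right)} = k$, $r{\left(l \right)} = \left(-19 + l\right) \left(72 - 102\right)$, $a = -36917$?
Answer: $\frac{1}{23422830} \approx 4.2693 \cdot 10^{-8}$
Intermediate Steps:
$r{\left(l \right)} = 570 - 30 l$ ($r{\left(l \right)} = \left(-19 + l\right) \left(-30\right) = 570 - 30 l$)
$C{\left(k \right)} = 5 - k$
$Y = 23422830$ ($Y = \left(\left(5 - -92\right) + \left(570 - 5640\right)\right) \left(-36917 + 32207\right) = \left(\left(5 + 92\right) + \left(570 - 5640\right)\right) \left(-4710\right) = \left(97 - 5070\right) \left(-4710\right) = \left(-4973\right) \left(-4710\right) = 23422830$)
$\frac{1}{Y} = \frac{1}{23422830}$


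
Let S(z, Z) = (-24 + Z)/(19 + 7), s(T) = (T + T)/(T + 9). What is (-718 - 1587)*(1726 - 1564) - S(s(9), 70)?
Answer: -4854353/13 ≈ -3.7341e+5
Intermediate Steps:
s(T) = 2*T/(9 + T) (s(T) = (2*T)/(9 + T) = 2*T/(9 + T))
S(z, Z) = -12/13 + Z/26 (S(z, Z) = (-24 + Z)/26 = (-24 + Z)*(1/26) = -12/13 + Z/26)
(-718 - 1587)*(1726 - 1564) - S(s(9), 70) = (-718 - 1587)*(1726 - 1564) - (-12/13 + (1/26)*70) = -2305*162 - (-12/13 + 35/13) = -373410 - 1*23/13 = -373410 - 23/13 = -4854353/13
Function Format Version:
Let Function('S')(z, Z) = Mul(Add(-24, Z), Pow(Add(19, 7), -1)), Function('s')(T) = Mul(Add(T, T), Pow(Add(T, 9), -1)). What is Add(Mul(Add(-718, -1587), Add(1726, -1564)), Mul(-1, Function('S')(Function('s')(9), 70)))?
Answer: Rational(-4854353, 13) ≈ -3.7341e+5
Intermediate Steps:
Function('s')(T) = Mul(2, T, Pow(Add(9, T), -1)) (Function('s')(T) = Mul(Mul(2, T), Pow(Add(9, T), -1)) = Mul(2, T, Pow(Add(9, T), -1)))
Function('S')(z, Z) = Add(Rational(-12, 13), Mul(Rational(1, 26), Z)) (Function('S')(z, Z) = Mul(Add(-24, Z), Pow(26, -1)) = Mul(Add(-24, Z), Rational(1, 26)) = Add(Rational(-12, 13), Mul(Rational(1, 26), Z)))
Add(Mul(Add(-718, -1587), Add(1726, -1564)), Mul(-1, Function('S')(Function('s')(9), 70))) = Add(Mul(Add(-718, -1587), Add(1726, -1564)), Mul(-1, Add(Rational(-12, 13), Mul(Rational(1, 26), 70)))) = Add(Mul(-2305, 162), Mul(-1, Add(Rational(-12, 13), Rational(35, 13)))) = Add(-373410, Mul(-1, Rational(23, 13))) = Add(-373410, Rational(-23, 13)) = Rational(-4854353, 13)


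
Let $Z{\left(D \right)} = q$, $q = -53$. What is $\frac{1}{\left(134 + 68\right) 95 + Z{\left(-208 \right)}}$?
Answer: $\frac{1}{19137} \approx 5.2255 \cdot 10^{-5}$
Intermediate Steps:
$Z{\left(D \right)} = -53$
$\frac{1}{\left(134 + 68\right) 95 + Z{\left(-208 \right)}} = \frac{1}{\left(134 + 68\right) 95 - 53} = \frac{1}{202 \cdot 95 - 53} = \frac{1}{19190 - 53} = \frac{1}{19137}$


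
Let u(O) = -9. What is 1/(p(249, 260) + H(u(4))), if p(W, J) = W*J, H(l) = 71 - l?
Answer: 1/64820 ≈ 1.5427e-5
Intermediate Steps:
p(W, J) = J*W
1/(p(249, 260) + H(u(4))) = 1/(260*249 + (71 - 1*(-9))) = 1/(64740 + (71 + 9)) = 1/(64740 + 80) = 1/64820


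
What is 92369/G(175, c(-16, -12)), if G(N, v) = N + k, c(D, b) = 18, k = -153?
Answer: 92369/22 ≈ 4198.6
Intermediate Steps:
G(N, v) = -153 + N (G(N, v) = N - 153 = -153 + N)
92369/G(175, c(-16, -12)) = 92369/(-153 + 175) = 92369/22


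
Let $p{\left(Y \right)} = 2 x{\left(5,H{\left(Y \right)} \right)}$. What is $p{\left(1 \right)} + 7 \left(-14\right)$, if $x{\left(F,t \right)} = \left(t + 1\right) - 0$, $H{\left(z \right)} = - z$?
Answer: $-98$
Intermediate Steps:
$x{\left(F,t \right)} = 1 + t$ ($x{\left(F,t \right)} = \left(1 + t\right) + 0 = 1 + t$)
$p{\left(Y \right)} = 2 - 2 Y$ ($p{\left(Y \right)} = 2 \left(1 - Y\right) = 2 - 2 Y$)
$p{\left(1 \right)} + 7 \left(-14\right) = \left(2 - 2\right) + 7 \left(-14\right) = \left(2 - 2\right) - 98 = 0 - 98 = -98$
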